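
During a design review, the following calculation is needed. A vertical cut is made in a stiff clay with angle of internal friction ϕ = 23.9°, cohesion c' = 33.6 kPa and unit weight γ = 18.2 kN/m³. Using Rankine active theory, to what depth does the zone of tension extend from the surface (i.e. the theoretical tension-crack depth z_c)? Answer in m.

K_a = tan²(45° − 23.9°/2) = 0.4233; √K_a = 0.6506.
The active pressure is zero where K_a γ z = 2c√K_a, so z_c = 2c/(γ√K_a) = 2×33.6/(18.2×0.6506) = 5.675 m.

5.67 m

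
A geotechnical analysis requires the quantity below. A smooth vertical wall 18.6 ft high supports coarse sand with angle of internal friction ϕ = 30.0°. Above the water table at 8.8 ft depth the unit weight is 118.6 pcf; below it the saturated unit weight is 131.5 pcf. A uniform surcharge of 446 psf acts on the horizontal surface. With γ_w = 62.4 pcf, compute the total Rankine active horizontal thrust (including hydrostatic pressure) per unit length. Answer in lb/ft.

11800 lb/ft

K_a = tan²(45° − φ/2) = 0.3333.
γ' = 131.5 − 62.4 = 69.10 pcf. h₂ = H − d_w = 9.8 ft.
σ'_h: at surface K_a·q = 148.7; at WT K_a(q+γd_w) = 496.6; at base K_a(q+γd_w+γ'h₂) = 722.3 psf.
P₁ = ½(148.7+496.6)×8.8 = 2839; P₂ = ½(496.6+722.3)×9.8 = 5972; P_w = ½γ_w h₂² = 2996.
Total = 2839+5972+2996 = 11810 lb/ft.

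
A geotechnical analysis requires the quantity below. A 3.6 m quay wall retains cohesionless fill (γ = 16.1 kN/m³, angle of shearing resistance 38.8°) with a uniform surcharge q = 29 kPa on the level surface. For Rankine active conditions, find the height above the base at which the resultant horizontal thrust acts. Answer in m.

K_a = 0.2296.
Triangular part P₁ = ½K_aγH² = 23.95 at H/3 = 1.200 m; rectangular part P₂ = K_a q H = 23.97 at H/2 = 1.800 m.
ȳ = (P₁·1.200 + P₂·1.800)/(P₁+P₂) = 1.500 m.

1.50 m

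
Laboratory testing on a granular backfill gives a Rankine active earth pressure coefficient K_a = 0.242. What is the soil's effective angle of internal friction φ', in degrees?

37.6°

K_a = tan²(45° − φ/2) ⇒ 45° − φ/2 = arctan(√0.242) = 26.19°.
φ = 2(45° − 26.19°) = 37.61°.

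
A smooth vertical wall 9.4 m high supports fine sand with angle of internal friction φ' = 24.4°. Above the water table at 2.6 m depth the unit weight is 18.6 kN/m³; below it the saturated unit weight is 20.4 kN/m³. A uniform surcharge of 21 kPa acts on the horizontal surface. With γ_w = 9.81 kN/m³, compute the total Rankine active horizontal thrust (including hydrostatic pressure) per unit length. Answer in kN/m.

K_a = tan²(45° − φ/2) = 0.4153.
γ' = 20.4 − 9.81 = 10.59 kN/m³. h₂ = H − d_w = 6.8 m.
σ'_h: at surface K_a·q = 8.722; at WT K_a(q+γd_w) = 28.81; at base K_a(q+γd_w+γ'h₂) = 58.72 kPa.
P₁ = ½(8.722+28.81)×2.6 = 48.79; P₂ = ½(28.81+58.72)×6.8 = 297.6; P_w = ½γ_w h₂² = 226.8.
Total = 48.79+297.6+226.8 = 573.2 kN/m.

573 kN/m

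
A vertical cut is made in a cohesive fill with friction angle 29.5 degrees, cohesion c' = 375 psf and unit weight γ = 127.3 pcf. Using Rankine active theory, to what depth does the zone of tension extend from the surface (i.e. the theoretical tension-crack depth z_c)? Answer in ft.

10.1 ft

K_a = tan²(45° − 29.5°/2) = 0.3401; √K_a = 0.5832.
The active pressure is zero where K_a γ z = 2c√K_a, so z_c = 2c/(γ√K_a) = 2×375/(127.3×0.5832) = 10.10 ft.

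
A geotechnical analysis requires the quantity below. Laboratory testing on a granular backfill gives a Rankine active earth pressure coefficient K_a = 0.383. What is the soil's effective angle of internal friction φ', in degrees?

K_a = tan²(45° − φ/2) ⇒ 45° − φ/2 = arctan(√0.383) = 31.75°.
φ = 2(45° − 31.75°) = 26.50°.

26.5°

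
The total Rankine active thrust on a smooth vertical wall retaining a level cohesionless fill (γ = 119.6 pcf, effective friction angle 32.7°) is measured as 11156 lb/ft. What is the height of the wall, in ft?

K_a = 0.2985. P_a = ½ K_a γ H² ⇒ H = √(2P_a/(K_a γ)).
H = √(2×11156/(0.2985×119.6)) = 25.00 ft.

25.0 ft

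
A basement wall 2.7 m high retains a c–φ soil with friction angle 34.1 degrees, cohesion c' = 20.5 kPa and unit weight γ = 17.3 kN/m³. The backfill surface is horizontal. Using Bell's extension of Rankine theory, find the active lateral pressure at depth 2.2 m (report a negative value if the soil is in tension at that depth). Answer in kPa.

-11.0 kPa

K_a = (1 − sin φ)/(1 + sin φ) = 0.2815.
σ_a = K_a γ z − 2c√K_a = 0.2815×17.3×2.2 − 2×20.5×0.5306 = -11.04 kPa.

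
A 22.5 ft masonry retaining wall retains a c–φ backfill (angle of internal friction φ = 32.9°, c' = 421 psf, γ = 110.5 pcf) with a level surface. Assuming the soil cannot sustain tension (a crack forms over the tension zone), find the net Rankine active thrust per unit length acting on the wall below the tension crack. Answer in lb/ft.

1180 lb/ft

K_a = 0.2960; √K_a = 0.5441.
Tension-crack depth z_c = 2c/(γ√K_a) = 2×421/(110.5×0.5441) = 14.00 ft.
σ_a at base = K_a γ H − 2c√K_a = 0.2960×110.5×22.5 − 2×421×0.5441 = 277.9 psf.
P_a = ½ × 277.9 × (H − z_c) = 0.5×277.9×8.495 = 1180 lb/ft.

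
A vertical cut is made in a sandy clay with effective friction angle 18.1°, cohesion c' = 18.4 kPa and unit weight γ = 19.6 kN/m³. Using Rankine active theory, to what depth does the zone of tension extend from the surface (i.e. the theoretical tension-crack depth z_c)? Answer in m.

2.59 m

K_a = tan²(45° − 18.1°/2) = 0.5259; √K_a = 0.7252.
The active pressure is zero where K_a γ z = 2c√K_a, so z_c = 2c/(γ√K_a) = 2×18.4/(19.6×0.7252) = 2.589 m.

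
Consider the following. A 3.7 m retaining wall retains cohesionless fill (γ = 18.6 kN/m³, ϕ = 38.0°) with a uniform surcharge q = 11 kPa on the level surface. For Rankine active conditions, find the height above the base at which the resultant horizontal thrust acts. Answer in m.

1.38 m

K_a = 0.2379.
Triangular part P₁ = ½K_aγH² = 30.29 at H/3 = 1.233 m; rectangular part P₂ = K_a q H = 9.682 at H/2 = 1.850 m.
ȳ = (P₁·1.233 + P₂·1.850)/(P₁+P₂) = 1.383 m.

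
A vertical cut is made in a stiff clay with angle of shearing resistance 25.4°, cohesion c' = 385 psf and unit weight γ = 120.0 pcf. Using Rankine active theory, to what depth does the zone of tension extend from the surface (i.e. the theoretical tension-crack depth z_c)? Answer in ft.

10.2 ft

K_a = tan²(45° − 25.4°/2) = 0.3996; √K_a = 0.6322.
The active pressure is zero where K_a γ z = 2c√K_a, so z_c = 2c/(γ√K_a) = 2×385/(120.0×0.6322) = 10.15 ft.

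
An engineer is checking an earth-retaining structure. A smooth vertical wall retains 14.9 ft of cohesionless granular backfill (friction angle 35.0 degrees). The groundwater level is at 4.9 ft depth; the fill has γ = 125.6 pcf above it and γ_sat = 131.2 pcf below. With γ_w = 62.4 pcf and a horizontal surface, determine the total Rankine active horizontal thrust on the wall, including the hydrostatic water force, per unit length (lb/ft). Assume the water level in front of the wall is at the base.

K_a = tan²(45° − φ/2) = 0.2710.
γ' = 131.2 − 62.4 = 68.80 pcf. Depth below WT = 10.0 ft.
σ'_h at WT = K_a γ d_w = 166.8 psf; at base = 166.8 + K_a γ' × 10.0 = 353.2 psf.
P₁ (0–4.9 ft) = ½×166.8×4.9 = 408.6. P₂ (4.9–14.9 ft) = ½(166.8+353.2)×10.0 = 2600.
P_w = ½ γ_w h₂² = 0.5×62.4×10.0² = 3120. Total = 408.6+2600+3120 = 6129 lb/ft.

6130 lb/ft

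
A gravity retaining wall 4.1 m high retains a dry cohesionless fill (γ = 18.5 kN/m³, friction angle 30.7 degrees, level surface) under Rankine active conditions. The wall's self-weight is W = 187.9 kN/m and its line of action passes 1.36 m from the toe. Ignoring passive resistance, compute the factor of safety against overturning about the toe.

K_a = tan²(45° − 30.7°/2) = 0.3240.
P_a = ½K_aγH² = 0.5×0.3240×18.5×4.1² = 50.38 kN/m, acting at H/3 = 1.367 m above the base.
Overturning moment M_o = P_a × H/3 = 50.38 × 1.367 = 68.86.
Resisting moment M_r = W × 1.36 = 187.9 × 1.36 = 255.5.
FS_overturning = M_r/M_o = 255.5/68.86 = 3.711.

3.71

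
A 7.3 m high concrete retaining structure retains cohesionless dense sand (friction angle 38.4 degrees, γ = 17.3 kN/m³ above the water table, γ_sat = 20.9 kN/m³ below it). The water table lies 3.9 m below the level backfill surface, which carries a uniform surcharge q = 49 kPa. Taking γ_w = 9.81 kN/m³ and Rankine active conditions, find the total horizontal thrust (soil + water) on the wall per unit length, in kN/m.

240 kN/m

K_a = tan²(45° − φ/2) = 0.2337.
γ' = 20.9 − 9.81 = 11.09 kN/m³. h₂ = H − d_w = 3.4 m.
σ'_h: at surface K_a·q = 11.45; at WT K_a(q+γd_w) = 27.22; at base K_a(q+γd_w+γ'h₂) = 36.03 kPa.
P₁ = ½(11.45+27.22)×3.9 = 75.41; P₂ = ½(27.22+36.03)×3.4 = 107.5; P_w = ½γ_w h₂² = 56.70.
Total = 75.41+107.5+56.70 = 239.6 kN/m.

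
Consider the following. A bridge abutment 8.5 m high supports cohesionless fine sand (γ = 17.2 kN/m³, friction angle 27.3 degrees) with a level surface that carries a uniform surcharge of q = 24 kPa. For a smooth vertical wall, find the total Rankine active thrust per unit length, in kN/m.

K_a = tan²(45° − φ/2) = 0.3711.
Soil triangle: ½ K_a γ H² = 0.5×0.3711×17.2×8.5² = 230.6 kN/m.
Surcharge rectangle: K_a q H = 0.3711×24×8.5 = 75.71 kN/m.
Total = 230.6 + 75.71 = 306.3 kN/m.

306 kN/m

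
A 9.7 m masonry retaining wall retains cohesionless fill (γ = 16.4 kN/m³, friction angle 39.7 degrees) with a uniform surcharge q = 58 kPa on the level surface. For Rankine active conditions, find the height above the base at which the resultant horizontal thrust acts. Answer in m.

3.92 m

K_a = 0.2204.
Triangular part P₁ = ½K_aγH² = 170.1 at H/3 = 3.233 m; rectangular part P₂ = K_a q H = 124.0 at H/2 = 4.850 m.
ȳ = (P₁·3.233 + P₂·4.850)/(P₁+P₂) = 3.915 m.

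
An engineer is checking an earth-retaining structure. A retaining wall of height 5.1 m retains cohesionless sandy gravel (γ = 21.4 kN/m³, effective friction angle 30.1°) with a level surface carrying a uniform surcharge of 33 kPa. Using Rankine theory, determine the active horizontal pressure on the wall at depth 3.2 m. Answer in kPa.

33.7 kPa

K_a = (1 − sin φ)/(1 + sin φ) = 0.3320.
σ_v = γz + q = 21.4 × 3.2 + 33 = 101.5 kPa.
σ_h = K_a σ_v = 0.3320 × 101.5 = 33.69 kPa.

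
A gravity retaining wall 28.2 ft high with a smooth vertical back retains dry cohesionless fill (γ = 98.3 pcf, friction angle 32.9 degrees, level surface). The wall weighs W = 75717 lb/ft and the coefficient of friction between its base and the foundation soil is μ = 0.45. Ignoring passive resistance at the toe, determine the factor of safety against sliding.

2.94

K_a = tan²(45° − 32.9°/2) = 0.2960.
P_a = ½K_aγH² = 0.5×0.2960×98.3×28.2² = 11570 lb/ft, acting at H/3 = 9.400 ft above the base.
FS_sliding = μW / P_a = 0.45×75717 / 11570 = 2.945.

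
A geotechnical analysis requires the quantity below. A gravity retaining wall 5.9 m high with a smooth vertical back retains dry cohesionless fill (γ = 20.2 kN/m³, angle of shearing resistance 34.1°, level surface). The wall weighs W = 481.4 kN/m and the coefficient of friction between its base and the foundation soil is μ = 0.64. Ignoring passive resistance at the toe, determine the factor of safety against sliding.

3.11

K_a = tan²(45° − 34.1°/2) = 0.2815.
P_a = ½K_aγH² = 0.5×0.2815×20.2×5.9² = 98.98 kN/m, acting at H/3 = 1.967 m above the base.
FS_sliding = μW / P_a = 0.64×481.4 / 98.98 = 3.113.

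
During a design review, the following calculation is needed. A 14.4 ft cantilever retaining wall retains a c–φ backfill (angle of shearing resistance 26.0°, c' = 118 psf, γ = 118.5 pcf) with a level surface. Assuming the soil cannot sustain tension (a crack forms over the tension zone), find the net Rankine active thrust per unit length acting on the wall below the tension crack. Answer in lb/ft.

K_a = 0.3905; √K_a = 0.6249.
Tension-crack depth z_c = 2c/(γ√K_a) = 2×118/(118.5×0.6249) = 3.187 ft.
σ_a at base = K_a γ H − 2c√K_a = 0.3905×118.5×14.4 − 2×118×0.6249 = 518.8 psf.
P_a = ½ × 518.8 × (H − z_c) = 0.5×518.8×11.21 = 2909 lb/ft.

2910 lb/ft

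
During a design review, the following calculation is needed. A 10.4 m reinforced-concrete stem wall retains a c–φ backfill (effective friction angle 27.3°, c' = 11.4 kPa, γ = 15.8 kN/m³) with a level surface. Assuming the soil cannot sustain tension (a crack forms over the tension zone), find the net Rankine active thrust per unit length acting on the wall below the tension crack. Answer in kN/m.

K_a = 0.3711; √K_a = 0.6092.
Tension-crack depth z_c = 2c/(γ√K_a) = 2×11.4/(15.8×0.6092) = 2.369 m.
σ_a at base = K_a γ H − 2c√K_a = 0.3711×15.8×10.4 − 2×11.4×0.6092 = 47.09 kPa.
P_a = ½ × 47.09 × (H − z_c) = 0.5×47.09×8.031 = 189.1 kN/m.

189 kN/m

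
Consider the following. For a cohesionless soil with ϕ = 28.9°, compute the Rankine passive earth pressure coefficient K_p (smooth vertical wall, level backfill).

2.87

K_p = (1 + sin φ)/(1 − sin φ) = tan²(45° + 28.9°/2) = 2.871.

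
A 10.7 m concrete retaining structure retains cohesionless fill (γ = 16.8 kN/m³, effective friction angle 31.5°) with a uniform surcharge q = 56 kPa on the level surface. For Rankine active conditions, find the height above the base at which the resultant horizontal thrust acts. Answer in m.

4.25 m

K_a = 0.3136.
Triangular part P₁ = ½K_aγH² = 301.6 at H/3 = 3.567 m; rectangular part P₂ = K_a q H = 187.9 at H/2 = 5.350 m.
ȳ = (P₁·3.567 + P₂·5.350)/(P₁+P₂) = 4.251 m.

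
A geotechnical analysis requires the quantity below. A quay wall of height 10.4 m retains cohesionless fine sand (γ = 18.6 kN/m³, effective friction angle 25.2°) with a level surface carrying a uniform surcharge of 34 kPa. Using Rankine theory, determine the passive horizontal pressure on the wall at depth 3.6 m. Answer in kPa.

K_p = (1 + sin φ)/(1 − sin φ) = 2.483.
σ_v = γz + q = 18.6 × 3.6 + 34 = 101.0 kPa.
σ_h = K_p σ_v = 2.483 × 101.0 = 250.7 kPa.

251 kPa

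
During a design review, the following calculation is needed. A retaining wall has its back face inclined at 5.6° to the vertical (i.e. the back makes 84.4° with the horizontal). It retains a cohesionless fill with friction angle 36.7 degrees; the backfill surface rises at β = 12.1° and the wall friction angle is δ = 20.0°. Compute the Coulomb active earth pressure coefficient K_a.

K_a = sin²(α+φ) / [sin²α · sin(α−δ) · (1 + √{sin(φ+δ)sin(φ−β) / (sin(α−δ)sin(α+β))})²].
With α = 84.4°, φ = 36.7°, δ = 20.0°, β = 12.1°: K_a = 0.3116.

0.312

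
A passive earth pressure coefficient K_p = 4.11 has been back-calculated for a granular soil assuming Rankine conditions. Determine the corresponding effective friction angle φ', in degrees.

37.5°

K_p = (1+sin φ)/(1−sin φ) ⇒ sin φ = (K_p − 1)/(K_p + 1) = 0.6086.
φ = arcsin(0.6086) = 37.49°.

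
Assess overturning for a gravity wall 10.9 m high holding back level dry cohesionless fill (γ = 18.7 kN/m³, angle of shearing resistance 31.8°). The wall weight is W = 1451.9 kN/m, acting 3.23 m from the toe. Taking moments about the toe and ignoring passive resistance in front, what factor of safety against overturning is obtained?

3.75

K_a = tan²(45° − 31.8°/2) = 0.3098.
P_a = ½K_aγH² = 0.5×0.3098×18.7×10.9² = 344.1 kN/m, acting at H/3 = 3.633 m above the base.
Overturning moment M_o = P_a × H/3 = 344.1 × 3.633 = 1250.
Resisting moment M_r = W × 3.23 = 1451.9 × 3.23 = 4690.
FS_overturning = M_r/M_o = 4690/1250 = 3.751.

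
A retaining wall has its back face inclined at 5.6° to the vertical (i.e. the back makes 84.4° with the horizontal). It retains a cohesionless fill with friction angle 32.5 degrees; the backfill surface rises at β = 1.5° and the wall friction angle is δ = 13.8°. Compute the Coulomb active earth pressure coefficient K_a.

K_a = sin²(α+φ) / [sin²α · sin(α−δ) · (1 + √{sin(φ+δ)sin(φ−β) / (sin(α−δ)sin(α+β))})²].
With α = 84.4°, φ = 32.5°, δ = 13.8°, β = 1.5°: K_a = 0.3208.

0.321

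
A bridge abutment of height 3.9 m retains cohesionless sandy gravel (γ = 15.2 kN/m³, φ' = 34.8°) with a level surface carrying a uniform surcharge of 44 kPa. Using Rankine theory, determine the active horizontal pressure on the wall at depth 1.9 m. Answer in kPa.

19.9 kPa

K_a = (1 − sin φ)/(1 + sin φ) = 0.2733.
σ_v = γz + q = 15.2 × 1.9 + 44 = 72.88 kPa.
σ_h = K_a σ_v = 0.2733 × 72.88 = 19.92 kPa.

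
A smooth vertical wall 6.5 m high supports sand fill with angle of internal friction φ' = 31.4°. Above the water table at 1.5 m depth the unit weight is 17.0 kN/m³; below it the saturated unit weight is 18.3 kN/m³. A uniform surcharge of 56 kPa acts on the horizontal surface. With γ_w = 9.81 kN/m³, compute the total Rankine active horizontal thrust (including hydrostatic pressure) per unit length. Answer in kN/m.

K_a = tan²(45° − φ/2) = 0.3149.
γ' = 18.3 − 9.81 = 8.490 kN/m³. h₂ = H − d_w = 5.0 m.
σ'_h: at surface K_a·q = 17.64; at WT K_a(q+γd_w) = 25.67; at base K_a(q+γd_w+γ'h₂) = 39.03 kPa.
P₁ = ½(17.64+25.67)×1.5 = 32.48; P₂ = ½(25.67+39.03)×5.0 = 161.7; P_w = ½γ_w h₂² = 122.6.
Total = 32.48+161.7+122.6 = 316.8 kN/m.

317 kN/m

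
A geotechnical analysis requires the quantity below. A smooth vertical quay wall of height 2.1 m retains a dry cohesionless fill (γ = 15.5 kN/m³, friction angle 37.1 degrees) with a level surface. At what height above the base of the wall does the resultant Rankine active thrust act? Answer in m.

K_a = 0.2475.
The pressure distribution is triangular, so the resultant acts at H/3 above the base = 2.1/3 = 0.7000 m.

0.700 m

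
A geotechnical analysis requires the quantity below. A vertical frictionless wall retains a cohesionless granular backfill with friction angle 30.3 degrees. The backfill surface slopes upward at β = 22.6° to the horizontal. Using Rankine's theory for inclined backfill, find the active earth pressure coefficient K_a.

K_a = cos β · (cos β − √(cos²β − cos²φ)) / (cos β + √(cos²β − cos²φ)).
cos β = 0.9232, cos φ = 0.8634, √(cos²β − cos²φ) = 0.3269.
K_a = 0.9232 × (0.9232 − 0.3269)/(0.9232 + 0.3269) = 0.4404.

0.440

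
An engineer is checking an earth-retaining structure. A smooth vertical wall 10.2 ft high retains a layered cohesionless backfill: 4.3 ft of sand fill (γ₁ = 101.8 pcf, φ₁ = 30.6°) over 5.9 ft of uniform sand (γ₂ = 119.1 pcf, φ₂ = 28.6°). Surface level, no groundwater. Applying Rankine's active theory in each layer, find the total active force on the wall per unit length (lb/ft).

K_a1 = tan²(45°−30.6°/2) = 0.3253; K_a2 = tan²(45°−28.6°/2) = 0.3525.
Layer 1: σ at base = K_a1 γ₁ h₁ = 142.4 psf; P₁ = ½×142.4×4.3 = 306.2.
Layer 2: σ_v at top = γ₁h₁ = 437.7; σ_h top = K_a2×437.7 = 154.3; σ_h base = K_a2×(437.7+119.1×5.9) = 402.1.
P₂ = ½(154.3+402.1)×5.9 = 1641. Total P_a = 306.2+1641 = 1948 lb/ft.

1950 lb/ft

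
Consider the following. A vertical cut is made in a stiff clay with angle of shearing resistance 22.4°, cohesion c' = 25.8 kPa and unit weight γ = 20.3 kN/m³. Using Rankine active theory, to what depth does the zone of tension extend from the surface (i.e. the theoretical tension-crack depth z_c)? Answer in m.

3.80 m

K_a = tan²(45° − 22.4°/2) = 0.4482; √K_a = 0.6694.
The active pressure is zero where K_a γ z = 2c√K_a, so z_c = 2c/(γ√K_a) = 2×25.8/(20.3×0.6694) = 3.797 m.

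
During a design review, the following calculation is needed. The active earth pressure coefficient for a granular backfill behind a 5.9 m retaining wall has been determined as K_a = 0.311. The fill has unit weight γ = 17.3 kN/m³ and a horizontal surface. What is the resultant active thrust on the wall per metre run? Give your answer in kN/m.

P = ½ K_a γ H² = 0.5 × 0.311 × 17.3 × 5.9² = 93.64 kN/m.

93.6 kN/m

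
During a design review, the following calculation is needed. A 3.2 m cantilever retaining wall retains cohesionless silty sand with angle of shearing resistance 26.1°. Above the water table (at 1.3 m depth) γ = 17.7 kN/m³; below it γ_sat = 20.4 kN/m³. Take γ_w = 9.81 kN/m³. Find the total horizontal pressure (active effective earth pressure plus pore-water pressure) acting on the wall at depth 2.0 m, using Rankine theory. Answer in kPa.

K_a = (1 − sin φ)/(1 + sin φ) = 0.3889.
γ' = 20.4 − 9.81 = 10.59 kN/m³.
Effective vertical stress at 2.0 m: σ'_v = 17.7×1.3 + 10.59×0.700 = 30.42 kPa.
σ'_h = K_a σ'_v = 0.3889 × 30.42 = 11.83 kPa; u = γ_w × 0.700 = 6.867 kPa.
Total σ_h = 11.83 + 6.867 = 18.70 kPa.

18.7 kPa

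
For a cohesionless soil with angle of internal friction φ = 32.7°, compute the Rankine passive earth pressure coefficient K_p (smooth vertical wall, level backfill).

K_p = (1 + sin φ)/(1 − sin φ) = tan²(45° + 32.7°/2) = 3.350.

3.35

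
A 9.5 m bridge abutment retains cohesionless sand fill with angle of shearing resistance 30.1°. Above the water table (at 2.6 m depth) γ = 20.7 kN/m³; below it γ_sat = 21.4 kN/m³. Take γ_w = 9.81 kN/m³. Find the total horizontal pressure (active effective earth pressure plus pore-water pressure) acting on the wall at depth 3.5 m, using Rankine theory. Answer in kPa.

K_a = (1 − sin φ)/(1 + sin φ) = 0.3320.
γ' = 21.4 − 9.81 = 11.59 kN/m³.
Effective vertical stress at 3.5 m: σ'_v = 20.7×2.6 + 11.59×0.900 = 64.25 kPa.
σ'_h = K_a σ'_v = 0.3320 × 64.25 = 21.33 kPa; u = γ_w × 0.900 = 8.829 kPa.
Total σ_h = 21.33 + 8.829 = 30.16 kPa.

30.2 kPa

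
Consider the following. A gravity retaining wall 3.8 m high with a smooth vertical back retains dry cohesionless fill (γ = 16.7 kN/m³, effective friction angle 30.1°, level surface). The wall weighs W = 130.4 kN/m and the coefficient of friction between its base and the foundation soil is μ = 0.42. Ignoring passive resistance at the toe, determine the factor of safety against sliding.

1.37

K_a = tan²(45° − 30.1°/2) = 0.3320.
P_a = ½K_aγH² = 0.5×0.3320×16.7×3.8² = 40.03 kN/m, acting at H/3 = 1.267 m above the base.
FS_sliding = μW / P_a = 0.42×130.4 / 40.03 = 1.368.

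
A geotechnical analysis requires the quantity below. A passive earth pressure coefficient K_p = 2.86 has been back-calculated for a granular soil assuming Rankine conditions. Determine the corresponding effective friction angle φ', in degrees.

K_p = (1+sin φ)/(1−sin φ) ⇒ sin φ = (K_p − 1)/(K_p + 1) = 0.4819.
φ = arcsin(0.4819) = 28.81°.

28.8°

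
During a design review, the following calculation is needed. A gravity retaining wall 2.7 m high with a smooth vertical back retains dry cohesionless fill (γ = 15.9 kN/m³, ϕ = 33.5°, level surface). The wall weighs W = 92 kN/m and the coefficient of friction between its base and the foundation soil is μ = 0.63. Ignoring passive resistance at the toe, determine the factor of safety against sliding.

3.46

K_a = tan²(45° − 33.5°/2) = 0.2887.
P_a = ½K_aγH² = 0.5×0.2887×15.9×2.7² = 16.73 kN/m, acting at H/3 = 0.9000 m above the base.
FS_sliding = μW / P_a = 0.63×92 / 16.73 = 3.464.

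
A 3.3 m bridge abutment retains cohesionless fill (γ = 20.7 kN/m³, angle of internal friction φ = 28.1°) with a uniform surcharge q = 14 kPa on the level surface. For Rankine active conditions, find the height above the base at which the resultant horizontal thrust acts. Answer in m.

1.26 m

K_a = 0.3596.
Triangular part P₁ = ½K_aγH² = 40.53 at H/3 = 1.100 m; rectangular part P₂ = K_a q H = 16.61 at H/2 = 1.650 m.
ȳ = (P₁·1.100 + P₂·1.650)/(P₁+P₂) = 1.260 m.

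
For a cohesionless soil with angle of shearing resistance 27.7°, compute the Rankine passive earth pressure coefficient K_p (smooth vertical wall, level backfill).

2.74

K_p = (1 + sin φ)/(1 − sin φ) = tan²(45° + 27.7°/2) = 2.737.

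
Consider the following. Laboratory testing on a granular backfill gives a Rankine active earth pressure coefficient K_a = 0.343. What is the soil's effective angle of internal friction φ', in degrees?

K_a = tan²(45° − φ/2) ⇒ 45° − φ/2 = arctan(√0.343) = 30.36°.
φ = 2(45° − 30.36°) = 29.29°.

29.3°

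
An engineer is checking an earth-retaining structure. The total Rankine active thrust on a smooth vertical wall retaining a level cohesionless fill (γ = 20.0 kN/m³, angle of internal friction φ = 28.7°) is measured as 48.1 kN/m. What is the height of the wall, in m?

3.70 m

K_a = 0.3511. P_a = ½ K_a γ H² ⇒ H = √(2P_a/(K_a γ)).
H = √(2×48.1/(0.3511×20.0)) = 3.701 m.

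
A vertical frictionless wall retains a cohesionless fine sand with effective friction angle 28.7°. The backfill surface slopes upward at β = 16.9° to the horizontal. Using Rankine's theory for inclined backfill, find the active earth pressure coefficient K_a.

K_a = cos β · (cos β − √(cos²β − cos²φ)) / (cos β + √(cos²β − cos²φ)).
cos β = 0.9568, cos φ = 0.8771, √(cos²β − cos²φ) = 0.3822.
K_a = 0.9568 × (0.9568 − 0.3822)/(0.9568 + 0.3822) = 0.4106.

0.411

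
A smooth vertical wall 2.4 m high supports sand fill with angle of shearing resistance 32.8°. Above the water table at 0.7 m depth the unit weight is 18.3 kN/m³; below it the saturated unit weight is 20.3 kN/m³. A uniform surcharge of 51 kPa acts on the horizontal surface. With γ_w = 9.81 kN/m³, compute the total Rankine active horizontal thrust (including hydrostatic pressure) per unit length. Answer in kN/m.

62.9 kN/m

K_a = tan²(45° − φ/2) = 0.2973.
γ' = 20.3 − 9.81 = 10.49 kN/m³. h₂ = H − d_w = 1.7 m.
σ'_h: at surface K_a·q = 15.16; at WT K_a(q+γd_w) = 18.97; at base K_a(q+γd_w+γ'h₂) = 24.27 kPa.
P₁ = ½(15.16+18.97)×0.7 = 11.95; P₂ = ½(18.97+24.27)×1.7 = 36.75; P_w = ½γ_w h₂² = 14.18.
Total = 11.95+36.75+14.18 = 62.87 kN/m.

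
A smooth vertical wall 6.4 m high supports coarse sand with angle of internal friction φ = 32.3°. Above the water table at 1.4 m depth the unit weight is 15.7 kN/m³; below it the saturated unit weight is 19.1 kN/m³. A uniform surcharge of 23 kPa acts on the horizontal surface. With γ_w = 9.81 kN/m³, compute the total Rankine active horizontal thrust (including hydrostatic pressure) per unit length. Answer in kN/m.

241 kN/m

K_a = tan²(45° − φ/2) = 0.3035.
γ' = 19.1 − 9.81 = 9.290 kN/m³. h₂ = H − d_w = 5.0 m.
σ'_h: at surface K_a·q = 6.980; at WT K_a(q+γd_w) = 13.65; at base K_a(q+γd_w+γ'h₂) = 27.75 kPa.
P₁ = ½(6.980+13.65)×1.4 = 14.44; P₂ = ½(13.65+27.75)×5.0 = 103.5; P_w = ½γ_w h₂² = 122.6.
Total = 14.44+103.5+122.6 = 240.6 kN/m.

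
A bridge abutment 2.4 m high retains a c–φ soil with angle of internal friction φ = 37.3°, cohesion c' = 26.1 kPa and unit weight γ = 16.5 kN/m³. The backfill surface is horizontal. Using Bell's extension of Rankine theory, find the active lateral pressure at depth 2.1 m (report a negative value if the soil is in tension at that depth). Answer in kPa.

K_a = (1 − sin φ)/(1 + sin φ) = 0.2453.
σ_a = K_a γ z − 2c√K_a = 0.2453×16.5×2.1 − 2×26.1×0.4953 = -17.35 kPa.

-17.4 kPa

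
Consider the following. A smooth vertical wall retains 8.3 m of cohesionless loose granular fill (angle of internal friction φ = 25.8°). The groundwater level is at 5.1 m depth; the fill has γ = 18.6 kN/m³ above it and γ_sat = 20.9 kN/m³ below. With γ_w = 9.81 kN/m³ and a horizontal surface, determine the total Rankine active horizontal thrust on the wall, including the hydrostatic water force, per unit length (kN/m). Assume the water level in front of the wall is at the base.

K_a = tan²(45° − φ/2) = 0.3935.
γ' = 20.9 − 9.81 = 11.09 kN/m³. Depth below WT = 3.2 m.
σ'_h at WT = K_a γ d_w = 37.33 kPa; at base = 37.33 + K_a γ' × 3.2 = 51.29 kPa.
P₁ (0–5.1 m) = ½×37.33×5.1 = 95.19. P₂ (5.1–8.3 m) = ½(37.33+51.29)×3.2 = 141.8.
P_w = ½ γ_w h₂² = 0.5×9.81×3.2² = 50.23. Total = 95.19+141.8+50.23 = 287.2 kN/m.

287 kN/m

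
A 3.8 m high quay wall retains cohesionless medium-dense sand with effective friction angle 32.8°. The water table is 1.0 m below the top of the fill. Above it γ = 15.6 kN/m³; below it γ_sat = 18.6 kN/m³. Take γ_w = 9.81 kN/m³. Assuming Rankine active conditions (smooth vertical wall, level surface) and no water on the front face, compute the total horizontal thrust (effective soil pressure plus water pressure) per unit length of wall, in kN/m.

64.0 kN/m

K_a = tan²(45° − φ/2) = 0.2973.
γ' = 18.6 − 9.81 = 8.790 kN/m³. Depth below WT = 2.8 m.
σ'_h at WT = K_a γ d_w = 4.637 kPa; at base = 4.637 + K_a γ' × 2.8 = 11.95 kPa.
P₁ (0–1.0 m) = ½×4.637×1.0 = 2.319. P₂ (1.0–3.8 m) = ½(4.637+11.95)×2.8 = 23.23.
P_w = ½ γ_w h₂² = 0.5×9.81×2.8² = 38.46. Total = 2.319+23.23+38.46 = 64.00 kN/m.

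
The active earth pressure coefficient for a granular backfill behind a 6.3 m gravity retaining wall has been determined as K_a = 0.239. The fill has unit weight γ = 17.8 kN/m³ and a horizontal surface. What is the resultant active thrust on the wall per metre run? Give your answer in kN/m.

84.4 kN/m

P = ½ K_a γ H² = 0.5 × 0.239 × 17.8 × 6.3² = 84.42 kN/m.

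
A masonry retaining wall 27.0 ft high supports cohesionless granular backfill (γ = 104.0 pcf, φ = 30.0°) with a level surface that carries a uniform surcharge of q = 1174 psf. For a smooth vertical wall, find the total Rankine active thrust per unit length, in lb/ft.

23200 lb/ft

K_a = tan²(45° − φ/2) = 0.3333.
Soil triangle: ½ K_a γ H² = 0.5×0.3333×104.0×27.0² = 12640 lb/ft.
Surcharge rectangle: K_a q H = 0.3333×1174×27.0 = 10570 lb/ft.
Total = 12640 + 10570 = 23200 lb/ft.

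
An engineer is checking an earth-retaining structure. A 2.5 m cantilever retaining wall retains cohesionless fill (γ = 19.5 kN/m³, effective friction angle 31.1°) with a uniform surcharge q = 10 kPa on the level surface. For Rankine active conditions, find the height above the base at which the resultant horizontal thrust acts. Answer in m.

0.955 m

K_a = 0.3188.
Triangular part P₁ = ½K_aγH² = 19.43 at H/3 = 0.8333 m; rectangular part P₂ = K_a q H = 7.970 at H/2 = 1.250 m.
ȳ = (P₁·0.8333 + P₂·1.250)/(P₁+P₂) = 0.9545 m.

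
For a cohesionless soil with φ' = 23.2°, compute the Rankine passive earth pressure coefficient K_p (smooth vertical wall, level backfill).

K_p = (1 + sin φ)/(1 − sin φ) = tan²(45° + 23.2°/2) = 2.300.

2.30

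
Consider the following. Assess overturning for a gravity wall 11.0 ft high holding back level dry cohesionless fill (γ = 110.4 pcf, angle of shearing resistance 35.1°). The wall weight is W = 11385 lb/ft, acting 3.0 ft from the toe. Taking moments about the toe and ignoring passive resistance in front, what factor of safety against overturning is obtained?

K_a = tan²(45° − 35.1°/2) = 0.2698.
P_a = ½K_aγH² = 0.5×0.2698×110.4×11.0² = 1802 lb/ft, acting at H/3 = 3.667 ft above the base.
Overturning moment M_o = P_a × H/3 = 1802 × 3.667 = 6608.
Resisting moment M_r = W × 3.0 = 11385 × 3.0 = 34160.
FS_overturning = M_r/M_o = 34160/6608 = 5.168.

5.17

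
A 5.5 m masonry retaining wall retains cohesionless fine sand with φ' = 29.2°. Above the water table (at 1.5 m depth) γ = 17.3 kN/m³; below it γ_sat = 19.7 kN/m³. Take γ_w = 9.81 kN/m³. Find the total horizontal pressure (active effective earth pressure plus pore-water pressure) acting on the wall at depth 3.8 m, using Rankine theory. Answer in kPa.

39.3 kPa

K_a = (1 − sin φ)/(1 + sin φ) = 0.3442.
γ' = 19.7 − 9.81 = 9.890 kN/m³.
Effective vertical stress at 3.8 m: σ'_v = 17.3×1.5 + 9.890×2.30 = 48.70 kPa.
σ'_h = K_a σ'_v = 0.3442 × 48.70 = 16.76 kPa; u = γ_w × 2.30 = 22.56 kPa.
Total σ_h = 16.76 + 22.56 = 39.33 kPa.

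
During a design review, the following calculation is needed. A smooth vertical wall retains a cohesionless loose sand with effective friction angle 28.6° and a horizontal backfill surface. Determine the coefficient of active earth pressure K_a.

K_a = tan²(45° − φ/2) = tan²(30.70°) = 0.3525.

0.353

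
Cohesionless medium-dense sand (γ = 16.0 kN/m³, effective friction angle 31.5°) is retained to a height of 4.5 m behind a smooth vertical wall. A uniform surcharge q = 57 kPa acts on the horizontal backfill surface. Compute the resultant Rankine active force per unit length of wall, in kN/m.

131 kN/m

K_a = tan²(45° − φ/2) = 0.3136.
Soil triangle: ½ K_a γ H² = 0.5×0.3136×16.0×4.5² = 50.81 kN/m.
Surcharge rectangle: K_a q H = 0.3136×57×4.5 = 80.45 kN/m.
Total = 50.81 + 80.45 = 131.3 kN/m.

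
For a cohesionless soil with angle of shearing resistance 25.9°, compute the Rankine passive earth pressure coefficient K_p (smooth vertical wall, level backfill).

2.55

K_p = (1 + sin φ)/(1 − sin φ) = tan²(45° + 25.9°/2) = 2.551.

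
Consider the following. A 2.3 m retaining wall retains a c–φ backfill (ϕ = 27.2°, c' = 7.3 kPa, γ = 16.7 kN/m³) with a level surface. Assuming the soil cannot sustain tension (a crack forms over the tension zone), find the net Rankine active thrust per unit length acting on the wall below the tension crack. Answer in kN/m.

2.34 kN/m

K_a = 0.3726; √K_a = 0.6104.
Tension-crack depth z_c = 2c/(γ√K_a) = 2×7.3/(16.7×0.6104) = 1.432 m.
σ_a at base = K_a γ H − 2c√K_a = 0.3726×16.7×2.3 − 2×7.3×0.6104 = 5.399 kPa.
P_a = ½ × 5.399 × (H − z_c) = 0.5×5.399×0.8677 = 2.343 kN/m.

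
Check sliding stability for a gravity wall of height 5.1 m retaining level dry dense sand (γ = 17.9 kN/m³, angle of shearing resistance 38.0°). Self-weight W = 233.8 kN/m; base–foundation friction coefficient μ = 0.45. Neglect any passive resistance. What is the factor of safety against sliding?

1.90

K_a = tan²(45° − 38.0°/2) = 0.2379.
P_a = ½K_aγH² = 0.5×0.2379×17.9×5.1² = 55.38 kN/m, acting at H/3 = 1.700 m above the base.
FS_sliding = μW / P_a = 0.45×233.8 / 55.38 = 1.900.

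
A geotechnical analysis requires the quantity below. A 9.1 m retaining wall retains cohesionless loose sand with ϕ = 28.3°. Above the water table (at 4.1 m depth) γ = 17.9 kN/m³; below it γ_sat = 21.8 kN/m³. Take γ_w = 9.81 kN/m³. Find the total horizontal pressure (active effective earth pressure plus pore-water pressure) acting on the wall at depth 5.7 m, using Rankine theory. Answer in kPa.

K_a = (1 − sin φ)/(1 + sin φ) = 0.3568.
γ' = 21.8 − 9.81 = 11.99 kN/m³.
Effective vertical stress at 5.7 m: σ'_v = 17.9×4.1 + 11.99×1.60 = 92.57 kPa.
σ'_h = K_a σ'_v = 0.3568 × 92.57 = 33.03 kPa; u = γ_w × 1.60 = 15.70 kPa.
Total σ_h = 33.03 + 15.70 = 48.72 kPa.

48.7 kPa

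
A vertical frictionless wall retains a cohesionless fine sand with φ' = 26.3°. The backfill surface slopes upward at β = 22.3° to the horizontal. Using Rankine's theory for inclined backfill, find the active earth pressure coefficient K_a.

K_a = cos β · (cos β − √(cos²β − cos²φ)) / (cos β + √(cos²β − cos²φ)).
cos β = 0.9252, cos φ = 0.8965, √(cos²β − cos²φ) = 0.2287.
K_a = 0.9252 × (0.9252 − 0.2287)/(0.9252 + 0.2287) = 0.5584.

0.558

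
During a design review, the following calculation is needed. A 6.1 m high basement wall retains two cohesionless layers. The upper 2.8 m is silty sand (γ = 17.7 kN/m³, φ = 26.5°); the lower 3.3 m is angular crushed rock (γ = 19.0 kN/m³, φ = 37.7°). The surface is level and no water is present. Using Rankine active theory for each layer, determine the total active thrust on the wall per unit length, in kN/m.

90.9 kN/m

K_a1 = tan²(45°−26.5°/2) = 0.3829; K_a2 = tan²(45°−37.7°/2) = 0.2411.
Layer 1: σ at base = K_a1 γ₁ h₁ = 18.98 kPa; P₁ = ½×18.98×2.8 = 26.57.
Layer 2: σ_v at top = γ₁h₁ = 49.56; σ_h top = K_a2×49.56 = 11.95; σ_h base = K_a2×(49.56+19.0×3.3) = 27.06.
P₂ = ½(11.95+27.06)×3.3 = 64.36. Total P_a = 26.57+64.36 = 90.93 kN/m.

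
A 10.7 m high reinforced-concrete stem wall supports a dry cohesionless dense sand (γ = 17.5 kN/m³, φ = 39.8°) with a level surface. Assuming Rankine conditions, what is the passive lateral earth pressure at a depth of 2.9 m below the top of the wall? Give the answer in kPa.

K_p = (1 + sin φ)/(1 − sin φ) = 4.557.
σ_h = K_p γ z = 4.557 × 17.5 × 2.9 = 231.3 kPa.

231 kPa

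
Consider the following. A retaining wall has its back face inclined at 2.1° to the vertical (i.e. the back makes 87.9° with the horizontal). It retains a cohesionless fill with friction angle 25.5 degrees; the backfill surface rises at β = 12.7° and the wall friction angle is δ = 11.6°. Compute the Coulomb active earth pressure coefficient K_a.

0.460

K_a = sin²(α+φ) / [sin²α · sin(α−δ) · (1 + √{sin(φ+δ)sin(φ−β) / (sin(α−δ)sin(α+β))})²].
With α = 87.9°, φ = 25.5°, δ = 11.6°, β = 12.7°: K_a = 0.4598.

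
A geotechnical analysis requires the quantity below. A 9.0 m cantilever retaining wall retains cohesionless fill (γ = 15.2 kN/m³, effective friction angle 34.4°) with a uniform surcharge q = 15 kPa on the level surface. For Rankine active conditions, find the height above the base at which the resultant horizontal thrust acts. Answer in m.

K_a = 0.2780.
Triangular part P₁ = ½K_aγH² = 171.1 at H/3 = 3.000 m; rectangular part P₂ = K_a q H = 37.53 at H/2 = 4.500 m.
ȳ = (P₁·3.000 + P₂·4.500)/(P₁+P₂) = 3.270 m.

3.27 m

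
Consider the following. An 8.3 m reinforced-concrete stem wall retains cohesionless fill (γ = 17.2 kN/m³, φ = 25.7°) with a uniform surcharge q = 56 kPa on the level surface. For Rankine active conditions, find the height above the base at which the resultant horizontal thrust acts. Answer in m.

K_a = 0.3950.
Triangular part P₁ = ½K_aγH² = 234.0 at H/3 = 2.767 m; rectangular part P₂ = K_a q H = 183.6 at H/2 = 4.150 m.
ȳ = (P₁·2.767 + P₂·4.150)/(P₁+P₂) = 3.375 m.

3.37 m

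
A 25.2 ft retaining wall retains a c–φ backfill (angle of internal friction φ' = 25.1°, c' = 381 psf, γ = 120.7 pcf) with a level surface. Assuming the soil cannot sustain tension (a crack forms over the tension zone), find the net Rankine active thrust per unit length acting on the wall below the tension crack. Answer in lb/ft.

5690 lb/ft

K_a = 0.4043; √K_a = 0.6358.
Tension-crack depth z_c = 2c/(γ√K_a) = 2×381/(120.7×0.6358) = 9.929 ft.
σ_a at base = K_a γ H − 2c√K_a = 0.4043×120.7×25.2 − 2×381×0.6358 = 745.2 psf.
P_a = ½ × 745.2 × (H − z_c) = 0.5×745.2×15.27 = 5690 lb/ft.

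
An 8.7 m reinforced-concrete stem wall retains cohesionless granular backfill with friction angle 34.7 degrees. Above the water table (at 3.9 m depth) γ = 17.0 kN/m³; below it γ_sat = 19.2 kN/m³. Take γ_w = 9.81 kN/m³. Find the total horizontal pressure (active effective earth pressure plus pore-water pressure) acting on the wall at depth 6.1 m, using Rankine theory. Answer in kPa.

45.4 kPa

K_a = (1 − sin φ)/(1 + sin φ) = 0.2745.
γ' = 19.2 − 9.81 = 9.390 kN/m³.
Effective vertical stress at 6.1 m: σ'_v = 17.0×3.9 + 9.390×2.20 = 86.96 kPa.
σ'_h = K_a σ'_v = 0.2745 × 86.96 = 23.87 kPa; u = γ_w × 2.20 = 21.58 kPa.
Total σ_h = 23.87 + 21.58 = 45.45 kPa.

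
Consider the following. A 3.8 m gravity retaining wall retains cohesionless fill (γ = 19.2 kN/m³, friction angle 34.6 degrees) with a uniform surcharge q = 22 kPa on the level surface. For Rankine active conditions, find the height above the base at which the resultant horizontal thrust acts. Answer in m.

K_a = 0.2756.
Triangular part P₁ = ½K_aγH² = 38.21 at H/3 = 1.267 m; rectangular part P₂ = K_a q H = 23.04 at H/2 = 1.900 m.
ȳ = (P₁·1.267 + P₂·1.900)/(P₁+P₂) = 1.505 m.

1.50 m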